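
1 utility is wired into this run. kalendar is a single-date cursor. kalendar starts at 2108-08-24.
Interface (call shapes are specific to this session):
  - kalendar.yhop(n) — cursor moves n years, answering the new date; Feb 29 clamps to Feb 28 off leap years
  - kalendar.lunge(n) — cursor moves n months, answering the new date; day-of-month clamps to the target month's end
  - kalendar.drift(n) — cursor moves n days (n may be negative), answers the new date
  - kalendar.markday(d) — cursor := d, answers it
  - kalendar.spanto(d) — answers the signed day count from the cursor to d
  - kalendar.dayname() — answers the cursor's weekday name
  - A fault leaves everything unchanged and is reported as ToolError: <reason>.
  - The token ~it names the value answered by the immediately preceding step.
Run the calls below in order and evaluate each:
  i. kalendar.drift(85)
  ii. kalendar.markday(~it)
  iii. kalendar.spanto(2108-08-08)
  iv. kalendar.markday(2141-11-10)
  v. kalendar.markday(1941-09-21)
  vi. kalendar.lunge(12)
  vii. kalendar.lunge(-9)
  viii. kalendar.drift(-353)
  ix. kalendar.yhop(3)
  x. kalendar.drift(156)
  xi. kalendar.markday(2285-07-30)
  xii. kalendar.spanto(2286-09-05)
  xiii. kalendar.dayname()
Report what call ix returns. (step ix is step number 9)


Answer: 1944-01-02

Derivation:
# kalendar.drift(n: 85) => 2108-11-17
# kalendar.markday(d: ~it) => 2108-11-17
# kalendar.spanto(d: 2108-08-08) => -101
# kalendar.markday(d: 2141-11-10) => 2141-11-10
# kalendar.markday(d: 1941-09-21) => 1941-09-21
# kalendar.lunge(n: 12) => 1942-09-21
# kalendar.lunge(n: -9) => 1941-12-21
# kalendar.drift(n: -353) => 1941-01-02
# kalendar.yhop(n: 3) => 1944-01-02
# kalendar.drift(n: 156) => 1944-06-06
# kalendar.markday(d: 2285-07-30) => 2285-07-30
# kalendar.spanto(d: 2286-09-05) => 402
# kalendar.dayname() => Thursday


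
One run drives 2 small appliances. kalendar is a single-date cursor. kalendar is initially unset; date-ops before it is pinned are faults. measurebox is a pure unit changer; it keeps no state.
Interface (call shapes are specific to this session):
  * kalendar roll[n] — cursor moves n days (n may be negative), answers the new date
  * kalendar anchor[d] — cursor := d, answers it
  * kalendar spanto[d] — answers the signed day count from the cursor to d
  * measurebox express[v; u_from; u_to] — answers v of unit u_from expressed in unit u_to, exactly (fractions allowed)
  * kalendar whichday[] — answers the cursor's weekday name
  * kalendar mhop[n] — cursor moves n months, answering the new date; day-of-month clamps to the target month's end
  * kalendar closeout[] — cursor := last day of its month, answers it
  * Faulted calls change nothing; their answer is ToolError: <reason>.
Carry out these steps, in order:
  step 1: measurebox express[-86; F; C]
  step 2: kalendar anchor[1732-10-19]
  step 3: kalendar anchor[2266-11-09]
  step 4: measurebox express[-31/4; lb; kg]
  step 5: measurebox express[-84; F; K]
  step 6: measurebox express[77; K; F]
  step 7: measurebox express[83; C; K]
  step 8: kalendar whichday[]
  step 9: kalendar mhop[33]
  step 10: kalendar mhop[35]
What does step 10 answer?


// 1. measurebox express(-86, F, C) => -590/9
// 2. kalendar anchor(1732-10-19) => 1732-10-19
// 3. kalendar anchor(2266-11-09) => 2266-11-09
// 4. measurebox express(-31/4, lb, kg) => -1406136347/400000000
// 5. measurebox express(-84, F, K) => 37567/180
// 6. measurebox express(77, K, F) => -32107/100
// 7. measurebox express(83, C, K) => 7123/20
// 8. kalendar whichday() => Friday
// 9. kalendar mhop(33) => 2269-08-09
// 10. kalendar mhop(35) => 2272-07-09

Answer: 2272-07-09


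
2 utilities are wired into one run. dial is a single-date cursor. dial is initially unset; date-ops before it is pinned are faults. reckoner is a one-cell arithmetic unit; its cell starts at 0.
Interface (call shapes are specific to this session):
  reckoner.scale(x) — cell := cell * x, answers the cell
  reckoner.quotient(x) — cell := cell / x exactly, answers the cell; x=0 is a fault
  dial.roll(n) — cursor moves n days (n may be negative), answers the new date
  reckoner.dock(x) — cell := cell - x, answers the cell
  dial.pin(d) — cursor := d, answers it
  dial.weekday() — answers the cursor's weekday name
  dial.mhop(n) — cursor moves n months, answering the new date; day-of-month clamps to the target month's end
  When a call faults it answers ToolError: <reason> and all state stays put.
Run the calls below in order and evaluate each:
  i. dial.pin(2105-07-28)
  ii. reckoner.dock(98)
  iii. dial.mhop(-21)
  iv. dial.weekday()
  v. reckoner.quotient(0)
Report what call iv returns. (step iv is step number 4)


Answer: Sunday

Derivation:
;; 1. dial.pin(d: 2105-07-28) ~> 2105-07-28
;; 2. reckoner.dock(x: 98) ~> -98
;; 3. dial.mhop(n: -21) ~> 2103-10-28
;; 4. dial.weekday() ~> Sunday
;; 5. reckoner.quotient(x: 0) ~> ToolError: division by zero


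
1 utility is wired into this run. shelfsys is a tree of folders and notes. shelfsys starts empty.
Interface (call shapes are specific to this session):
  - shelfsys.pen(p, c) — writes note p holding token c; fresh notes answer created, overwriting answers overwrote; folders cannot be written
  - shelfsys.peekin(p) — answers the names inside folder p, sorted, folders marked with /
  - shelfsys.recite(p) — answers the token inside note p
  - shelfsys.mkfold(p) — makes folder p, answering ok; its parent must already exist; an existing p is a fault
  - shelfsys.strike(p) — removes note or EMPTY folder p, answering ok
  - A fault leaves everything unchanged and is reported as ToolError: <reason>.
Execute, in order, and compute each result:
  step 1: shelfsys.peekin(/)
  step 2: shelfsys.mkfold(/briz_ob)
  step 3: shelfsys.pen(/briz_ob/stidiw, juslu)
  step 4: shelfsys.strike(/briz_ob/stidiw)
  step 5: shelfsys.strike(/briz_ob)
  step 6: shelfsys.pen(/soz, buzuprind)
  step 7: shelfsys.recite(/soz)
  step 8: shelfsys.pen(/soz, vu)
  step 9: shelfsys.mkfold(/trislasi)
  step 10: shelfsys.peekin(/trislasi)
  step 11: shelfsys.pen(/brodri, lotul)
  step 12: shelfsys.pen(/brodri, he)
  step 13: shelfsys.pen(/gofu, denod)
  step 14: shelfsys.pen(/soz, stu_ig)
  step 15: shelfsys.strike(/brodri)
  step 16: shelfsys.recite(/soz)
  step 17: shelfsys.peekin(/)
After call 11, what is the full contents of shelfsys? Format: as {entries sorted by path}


% peekin(p=/) == []
% mkfold(p=/briz_ob) == ok
% pen(p=/briz_ob/stidiw, c=juslu) == created
% strike(p=/briz_ob/stidiw) == ok
% strike(p=/briz_ob) == ok
% pen(p=/soz, c=buzuprind) == created
% recite(p=/soz) == buzuprind
% pen(p=/soz, c=vu) == overwrote
% mkfold(p=/trislasi) == ok
% peekin(p=/trislasi) == []
% pen(p=/brodri, c=lotul) == created
% pen(p=/brodri, c=he) == overwrote
% pen(p=/gofu, c=denod) == created
% pen(p=/soz, c=stu_ig) == overwrote
% strike(p=/brodri) == ok
% recite(p=/soz) == stu_ig
% peekin(p=/) == [gofu, soz, trislasi/]

Answer: {brodri=lotul, soz=vu, trislasi/}


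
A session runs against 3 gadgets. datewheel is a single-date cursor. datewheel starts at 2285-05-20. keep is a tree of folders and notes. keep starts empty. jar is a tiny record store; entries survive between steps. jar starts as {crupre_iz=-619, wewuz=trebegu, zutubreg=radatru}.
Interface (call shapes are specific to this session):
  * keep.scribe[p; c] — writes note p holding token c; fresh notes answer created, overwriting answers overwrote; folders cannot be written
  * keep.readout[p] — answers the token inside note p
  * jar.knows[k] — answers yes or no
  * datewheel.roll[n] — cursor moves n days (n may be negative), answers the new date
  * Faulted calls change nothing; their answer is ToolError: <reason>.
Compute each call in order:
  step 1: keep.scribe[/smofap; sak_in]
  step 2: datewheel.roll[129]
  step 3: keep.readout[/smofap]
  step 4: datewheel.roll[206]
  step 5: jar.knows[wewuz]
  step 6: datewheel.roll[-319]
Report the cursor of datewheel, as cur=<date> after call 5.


Answer: cur=2286-04-20

Derivation:
I try keep.scribe(p=/smofap, c=sak_in), → created.
Invoking datewheel.roll(n=129), and observe 2285-09-26.
Invoking keep.readout(p=/smofap), and observe sak_in.
I call datewheel.roll(n=206), and observe 2286-04-20.
I try jar.knows(k=wewuz), and see yes.
Then datewheel.roll(n=-319), which returns 2285-06-05.


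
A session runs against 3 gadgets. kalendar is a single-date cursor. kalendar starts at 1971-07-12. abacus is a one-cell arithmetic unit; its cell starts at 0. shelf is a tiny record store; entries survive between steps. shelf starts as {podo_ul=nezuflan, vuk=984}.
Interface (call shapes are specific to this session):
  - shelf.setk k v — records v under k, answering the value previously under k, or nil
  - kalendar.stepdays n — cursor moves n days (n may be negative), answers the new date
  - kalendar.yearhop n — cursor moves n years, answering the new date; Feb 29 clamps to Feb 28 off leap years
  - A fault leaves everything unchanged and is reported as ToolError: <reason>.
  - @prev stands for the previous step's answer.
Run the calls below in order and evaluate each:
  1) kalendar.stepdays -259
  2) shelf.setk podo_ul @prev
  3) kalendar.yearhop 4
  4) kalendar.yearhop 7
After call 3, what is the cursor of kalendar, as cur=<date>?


CALL kalendar.stepdays[n='-259']
RET  1970-10-26
CALL shelf.setk[k='podo_ul'; v='@prev']
RET  nezuflan
CALL kalendar.yearhop[n='4']
RET  1974-10-26
CALL kalendar.yearhop[n='7']
RET  1981-10-26

Answer: cur=1974-10-26


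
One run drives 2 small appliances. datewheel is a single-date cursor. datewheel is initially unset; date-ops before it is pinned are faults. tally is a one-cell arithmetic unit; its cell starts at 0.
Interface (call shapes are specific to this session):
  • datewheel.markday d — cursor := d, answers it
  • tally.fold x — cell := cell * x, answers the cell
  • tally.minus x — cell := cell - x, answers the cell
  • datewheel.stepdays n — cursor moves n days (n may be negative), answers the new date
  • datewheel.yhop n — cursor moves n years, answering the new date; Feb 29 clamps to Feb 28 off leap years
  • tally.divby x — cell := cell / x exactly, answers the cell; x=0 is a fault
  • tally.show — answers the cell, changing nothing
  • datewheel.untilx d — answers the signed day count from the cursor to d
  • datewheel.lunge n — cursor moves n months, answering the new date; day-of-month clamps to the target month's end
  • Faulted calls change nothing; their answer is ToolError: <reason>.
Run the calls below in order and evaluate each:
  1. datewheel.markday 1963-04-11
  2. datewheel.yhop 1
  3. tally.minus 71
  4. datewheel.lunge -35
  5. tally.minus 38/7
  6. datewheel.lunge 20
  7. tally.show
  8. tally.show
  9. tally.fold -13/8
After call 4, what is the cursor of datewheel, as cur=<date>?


Answer: cur=1961-05-11

Derivation:
Then markday with d→1963-04-11, — result: 1963-04-11.
Invoking yhop with n→1, and observe 1964-04-11.
I call minus with x→71: -71.
I run lunge with n→-35, yielding 1961-05-11.
Next I call minus with x→38/7: -535/7.
Next I call lunge with n→20, which returns 1963-01-11.
I use show, — result: -535/7.
Next I call show, giving -535/7.
I run fold with x→-13/8, — result: 6955/56.


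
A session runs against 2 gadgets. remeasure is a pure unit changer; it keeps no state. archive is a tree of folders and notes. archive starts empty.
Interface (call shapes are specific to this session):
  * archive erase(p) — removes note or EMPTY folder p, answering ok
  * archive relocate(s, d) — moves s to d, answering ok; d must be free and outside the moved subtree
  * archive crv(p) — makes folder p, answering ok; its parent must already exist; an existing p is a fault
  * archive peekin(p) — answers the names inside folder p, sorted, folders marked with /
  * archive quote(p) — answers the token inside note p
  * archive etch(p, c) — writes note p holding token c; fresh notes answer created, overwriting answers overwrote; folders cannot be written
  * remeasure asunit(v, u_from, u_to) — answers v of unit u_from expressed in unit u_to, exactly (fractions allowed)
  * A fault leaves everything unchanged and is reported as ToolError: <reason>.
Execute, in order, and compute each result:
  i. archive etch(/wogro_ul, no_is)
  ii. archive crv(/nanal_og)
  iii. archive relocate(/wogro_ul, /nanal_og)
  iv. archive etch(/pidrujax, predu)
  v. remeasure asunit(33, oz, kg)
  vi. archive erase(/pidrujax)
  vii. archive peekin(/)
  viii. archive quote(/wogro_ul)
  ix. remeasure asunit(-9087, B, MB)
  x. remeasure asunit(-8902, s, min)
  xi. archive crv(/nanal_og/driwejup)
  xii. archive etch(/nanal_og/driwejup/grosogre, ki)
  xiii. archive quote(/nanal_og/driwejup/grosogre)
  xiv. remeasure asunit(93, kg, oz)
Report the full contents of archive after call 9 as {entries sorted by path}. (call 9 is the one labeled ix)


I try archive etch passing /wogro_ul, no_is, → created.
I run archive crv passing /nanal_og, yielding ok.
Now I run archive relocate passing /wogro_ul, /nanal_og, → ToolError: exists.
I call archive etch passing /pidrujax, predu: created.
Calling remeasure asunit passing 33, oz, kg, giving 1496854821/1600000000.
Using archive erase passing /pidrujax, and observe ok.
I invoke archive peekin passing /, which returns [nanal_og/, wogro_ul].
I call archive quote passing /wogro_ul, → no_is.
Calling remeasure asunit passing -9087, B, MB, which returns -9087/1000000.
I run remeasure asunit passing -8902, s, min, yielding -4451/30.
Next I call archive crv passing /nanal_og/driwejup, giving ok.
Then archive etch passing /nanal_og/driwejup/grosogre, ki, — result: created.
Invoking archive quote passing /nanal_og/driwejup/grosogre, → ki.
I run remeasure asunit passing 93, kg, oz, and observe 148800000000/45359237.

Answer: {nanal_og/, wogro_ul=no_is}


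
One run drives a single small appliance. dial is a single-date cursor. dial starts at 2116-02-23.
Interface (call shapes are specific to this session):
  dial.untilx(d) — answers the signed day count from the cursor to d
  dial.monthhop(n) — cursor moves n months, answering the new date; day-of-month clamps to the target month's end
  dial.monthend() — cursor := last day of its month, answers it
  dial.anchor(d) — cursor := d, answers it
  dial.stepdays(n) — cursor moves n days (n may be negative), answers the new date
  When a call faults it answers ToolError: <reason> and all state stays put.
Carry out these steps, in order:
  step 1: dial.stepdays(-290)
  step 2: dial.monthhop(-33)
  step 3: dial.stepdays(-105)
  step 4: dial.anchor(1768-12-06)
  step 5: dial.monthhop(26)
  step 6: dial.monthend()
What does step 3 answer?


Answer: 2112-04-26

Derivation:
·→ dial.stepdays(n→-290)
·← 2115-05-09
·→ dial.monthhop(n→-33)
·← 2112-08-09
·→ dial.stepdays(n→-105)
·← 2112-04-26
·→ dial.anchor(d→1768-12-06)
·← 1768-12-06
·→ dial.monthhop(n→26)
·← 1771-02-06
·→ dial.monthend()
·← 1771-02-28


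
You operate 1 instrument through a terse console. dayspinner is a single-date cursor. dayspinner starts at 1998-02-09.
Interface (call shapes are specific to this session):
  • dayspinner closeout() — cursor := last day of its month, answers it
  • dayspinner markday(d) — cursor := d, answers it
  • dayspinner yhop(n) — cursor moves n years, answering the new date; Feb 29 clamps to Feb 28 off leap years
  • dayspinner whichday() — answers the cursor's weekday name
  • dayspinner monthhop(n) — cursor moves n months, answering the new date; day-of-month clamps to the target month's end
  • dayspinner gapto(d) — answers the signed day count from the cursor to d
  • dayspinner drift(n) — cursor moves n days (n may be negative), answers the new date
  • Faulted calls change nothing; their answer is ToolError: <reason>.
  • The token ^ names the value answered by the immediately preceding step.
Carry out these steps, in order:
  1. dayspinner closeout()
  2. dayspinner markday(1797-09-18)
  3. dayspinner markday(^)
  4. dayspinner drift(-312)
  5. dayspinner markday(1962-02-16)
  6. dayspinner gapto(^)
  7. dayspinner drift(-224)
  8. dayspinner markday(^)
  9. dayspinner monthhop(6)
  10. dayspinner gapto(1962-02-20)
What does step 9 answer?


Answer: 1962-01-07

Derivation:
$ dayspinner closeout
:: 1998-02-28
$ dayspinner markday 1797-09-18
:: 1797-09-18
$ dayspinner markday ^
:: 1797-09-18
$ dayspinner drift -312
:: 1796-11-10
$ dayspinner markday 1962-02-16
:: 1962-02-16
$ dayspinner gapto ^
:: 0
$ dayspinner drift -224
:: 1961-07-07
$ dayspinner markday ^
:: 1961-07-07
$ dayspinner monthhop 6
:: 1962-01-07
$ dayspinner gapto 1962-02-20
:: 44


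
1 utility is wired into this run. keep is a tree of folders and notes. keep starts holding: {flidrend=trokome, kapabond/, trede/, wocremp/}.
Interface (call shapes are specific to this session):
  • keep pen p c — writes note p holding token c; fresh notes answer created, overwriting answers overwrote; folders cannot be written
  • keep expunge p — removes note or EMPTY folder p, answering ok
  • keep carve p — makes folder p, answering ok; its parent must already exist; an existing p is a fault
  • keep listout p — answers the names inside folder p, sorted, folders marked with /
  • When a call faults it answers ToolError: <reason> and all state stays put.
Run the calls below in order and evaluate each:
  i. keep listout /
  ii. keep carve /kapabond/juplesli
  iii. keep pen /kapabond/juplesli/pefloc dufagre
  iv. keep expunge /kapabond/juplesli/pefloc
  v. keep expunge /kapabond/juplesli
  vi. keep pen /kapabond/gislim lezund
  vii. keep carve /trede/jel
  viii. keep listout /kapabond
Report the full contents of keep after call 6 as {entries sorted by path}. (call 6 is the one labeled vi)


Answer: {flidrend=trokome, kapabond/, kapabond/gislim=lezund, trede/, wocremp/}

Derivation:
I try keep listout on p: /, → [flidrend, kapabond/, trede/, wocremp/].
Next I call keep carve on p: /kapabond/juplesli, — result: ok.
Invoking keep pen on p: /kapabond/juplesli/pefloc, c: dufagre, giving created.
Using keep expunge on p: /kapabond/juplesli/pefloc, and get ok.
Invoking keep expunge on p: /kapabond/juplesli, — result: ok.
I try keep pen on p: /kapabond/gislim, c: lezund, — result: created.
Next I call keep carve on p: /trede/jel, and get ok.
Using keep listout on p: /kapabond, which returns [gislim].


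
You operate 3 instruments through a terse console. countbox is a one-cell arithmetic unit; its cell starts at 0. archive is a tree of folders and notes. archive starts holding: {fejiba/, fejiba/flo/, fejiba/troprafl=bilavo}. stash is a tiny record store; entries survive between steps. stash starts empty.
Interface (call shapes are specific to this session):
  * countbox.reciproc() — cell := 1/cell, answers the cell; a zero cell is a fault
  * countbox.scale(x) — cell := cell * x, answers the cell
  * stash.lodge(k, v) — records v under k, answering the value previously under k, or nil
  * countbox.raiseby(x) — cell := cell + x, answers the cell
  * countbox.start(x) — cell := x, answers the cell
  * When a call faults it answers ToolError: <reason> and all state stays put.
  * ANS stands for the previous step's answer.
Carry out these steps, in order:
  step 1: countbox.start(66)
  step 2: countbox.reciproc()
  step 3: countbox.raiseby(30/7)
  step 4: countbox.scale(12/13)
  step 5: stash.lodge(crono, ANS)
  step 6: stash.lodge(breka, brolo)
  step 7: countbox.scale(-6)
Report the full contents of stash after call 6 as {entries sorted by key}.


CALL countbox.start[66]
RET  66
CALL countbox.reciproc[]
RET  1/66
CALL countbox.raiseby[30/7]
RET  1987/462
CALL countbox.scale[12/13]
RET  3974/1001
CALL stash.lodge[crono; ANS]
RET  nil
CALL stash.lodge[breka; brolo]
RET  nil
CALL countbox.scale[-6]
RET  -23844/1001

Answer: {breka=brolo, crono=3974/1001}


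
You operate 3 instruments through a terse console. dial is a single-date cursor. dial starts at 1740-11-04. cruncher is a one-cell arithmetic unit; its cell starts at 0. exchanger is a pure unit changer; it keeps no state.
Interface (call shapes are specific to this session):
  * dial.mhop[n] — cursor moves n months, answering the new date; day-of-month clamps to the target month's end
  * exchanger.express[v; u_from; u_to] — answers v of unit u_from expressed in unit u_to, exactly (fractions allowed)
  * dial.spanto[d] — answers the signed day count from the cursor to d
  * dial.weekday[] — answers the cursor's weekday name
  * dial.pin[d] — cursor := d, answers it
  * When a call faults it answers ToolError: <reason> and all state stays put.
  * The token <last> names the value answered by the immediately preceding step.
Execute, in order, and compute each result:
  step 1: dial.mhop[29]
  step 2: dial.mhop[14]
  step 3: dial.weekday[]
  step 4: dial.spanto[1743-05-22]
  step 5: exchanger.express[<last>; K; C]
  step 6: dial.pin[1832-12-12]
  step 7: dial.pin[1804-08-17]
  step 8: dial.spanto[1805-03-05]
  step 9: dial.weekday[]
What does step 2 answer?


# 1. mhop(29) ~> 1743-04-04
# 2. mhop(14) ~> 1744-06-04
# 3. weekday() ~> Thursday
# 4. spanto(1743-05-22) ~> -379
# 5. express(<last>, K, C) ~> -13043/20
# 6. pin(1832-12-12) ~> 1832-12-12
# 7. pin(1804-08-17) ~> 1804-08-17
# 8. spanto(1805-03-05) ~> 200
# 9. weekday() ~> Friday

Answer: 1744-06-04


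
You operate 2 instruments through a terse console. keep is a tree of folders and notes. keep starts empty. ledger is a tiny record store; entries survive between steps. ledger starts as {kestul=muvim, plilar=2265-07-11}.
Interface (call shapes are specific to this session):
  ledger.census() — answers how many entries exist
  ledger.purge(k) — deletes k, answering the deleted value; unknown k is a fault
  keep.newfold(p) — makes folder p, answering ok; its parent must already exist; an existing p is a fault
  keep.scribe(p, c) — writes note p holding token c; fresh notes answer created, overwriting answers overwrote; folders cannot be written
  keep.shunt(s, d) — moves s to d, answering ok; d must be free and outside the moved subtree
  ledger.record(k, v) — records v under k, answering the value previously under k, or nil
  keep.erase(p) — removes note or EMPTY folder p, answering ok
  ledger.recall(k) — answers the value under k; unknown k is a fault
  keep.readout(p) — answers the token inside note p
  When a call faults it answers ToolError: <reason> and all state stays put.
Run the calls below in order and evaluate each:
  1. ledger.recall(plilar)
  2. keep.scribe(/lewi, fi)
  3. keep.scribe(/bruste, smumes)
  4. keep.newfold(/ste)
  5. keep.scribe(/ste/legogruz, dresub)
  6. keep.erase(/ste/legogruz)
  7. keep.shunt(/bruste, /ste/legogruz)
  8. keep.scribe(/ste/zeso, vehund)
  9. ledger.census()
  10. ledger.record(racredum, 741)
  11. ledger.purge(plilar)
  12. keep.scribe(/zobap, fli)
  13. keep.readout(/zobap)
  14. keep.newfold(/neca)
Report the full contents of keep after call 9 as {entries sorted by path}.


Answer: {lewi=fi, ste/, ste/legogruz=smumes, ste/zeso=vehund}

Derivation:
→ ledger.recall(k='plilar')
← 2265-07-11
→ keep.scribe(p='/lewi', c='fi')
← created
→ keep.scribe(p='/bruste', c='smumes')
← created
→ keep.newfold(p='/ste')
← ok
→ keep.scribe(p='/ste/legogruz', c='dresub')
← created
→ keep.erase(p='/ste/legogruz')
← ok
→ keep.shunt(s='/bruste', d='/ste/legogruz')
← ok
→ keep.scribe(p='/ste/zeso', c='vehund')
← created
→ ledger.census()
← 2
→ ledger.record(k='racredum', v='741')
← nil
→ ledger.purge(k='plilar')
← 2265-07-11
→ keep.scribe(p='/zobap', c='fli')
← created
→ keep.readout(p='/zobap')
← fli
→ keep.newfold(p='/neca')
← ok


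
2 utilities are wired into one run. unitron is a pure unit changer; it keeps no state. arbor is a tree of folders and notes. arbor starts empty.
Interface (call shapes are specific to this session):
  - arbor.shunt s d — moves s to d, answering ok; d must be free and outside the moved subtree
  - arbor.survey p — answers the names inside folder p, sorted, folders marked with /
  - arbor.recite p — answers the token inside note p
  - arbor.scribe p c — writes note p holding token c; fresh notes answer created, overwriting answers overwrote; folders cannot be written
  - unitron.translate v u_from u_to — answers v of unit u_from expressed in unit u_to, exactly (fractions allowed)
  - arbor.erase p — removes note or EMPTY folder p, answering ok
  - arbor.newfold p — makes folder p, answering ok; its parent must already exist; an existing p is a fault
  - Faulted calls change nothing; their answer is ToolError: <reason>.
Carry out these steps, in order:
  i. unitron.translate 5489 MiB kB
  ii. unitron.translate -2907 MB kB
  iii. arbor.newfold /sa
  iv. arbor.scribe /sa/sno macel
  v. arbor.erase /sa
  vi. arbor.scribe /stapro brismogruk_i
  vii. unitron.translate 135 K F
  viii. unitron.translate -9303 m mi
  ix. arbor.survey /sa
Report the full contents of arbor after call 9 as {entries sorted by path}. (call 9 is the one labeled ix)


Answer: {sa/, sa/sno=macel, stapro=brismogruk_i}

Derivation:
$ unitron.translate v: 5489 u_from: MiB u_to: kB
= 719454208/125
$ unitron.translate v: -2907 u_from: MB u_to: kB
= -2907000
$ arbor.newfold p: /sa
= ok
$ arbor.scribe p: /sa/sno c: macel
= created
$ arbor.erase p: /sa
= ToolError: not empty
$ arbor.scribe p: /stapro c: brismogruk_i
= created
$ unitron.translate v: 135 u_from: K u_to: F
= -21667/100
$ unitron.translate v: -9303 u_from: m u_to: mi
= -387625/67056
$ arbor.survey p: /sa
= [sno]


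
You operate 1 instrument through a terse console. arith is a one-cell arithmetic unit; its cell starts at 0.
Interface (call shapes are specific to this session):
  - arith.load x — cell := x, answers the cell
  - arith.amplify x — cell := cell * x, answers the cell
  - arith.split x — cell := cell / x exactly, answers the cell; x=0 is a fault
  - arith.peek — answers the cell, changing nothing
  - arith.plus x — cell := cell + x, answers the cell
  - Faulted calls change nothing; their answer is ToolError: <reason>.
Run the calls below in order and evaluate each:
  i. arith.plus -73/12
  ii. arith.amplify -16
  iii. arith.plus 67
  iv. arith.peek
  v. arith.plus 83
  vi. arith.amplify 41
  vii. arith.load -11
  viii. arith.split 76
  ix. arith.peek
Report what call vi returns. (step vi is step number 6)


Answer: 30422/3

Derivation:
~$ arith.plus -73/12
:: -73/12
~$ arith.amplify -16
:: 292/3
~$ arith.plus 67
:: 493/3
~$ arith.peek
:: 493/3
~$ arith.plus 83
:: 742/3
~$ arith.amplify 41
:: 30422/3
~$ arith.load -11
:: -11
~$ arith.split 76
:: -11/76
~$ arith.peek
:: -11/76


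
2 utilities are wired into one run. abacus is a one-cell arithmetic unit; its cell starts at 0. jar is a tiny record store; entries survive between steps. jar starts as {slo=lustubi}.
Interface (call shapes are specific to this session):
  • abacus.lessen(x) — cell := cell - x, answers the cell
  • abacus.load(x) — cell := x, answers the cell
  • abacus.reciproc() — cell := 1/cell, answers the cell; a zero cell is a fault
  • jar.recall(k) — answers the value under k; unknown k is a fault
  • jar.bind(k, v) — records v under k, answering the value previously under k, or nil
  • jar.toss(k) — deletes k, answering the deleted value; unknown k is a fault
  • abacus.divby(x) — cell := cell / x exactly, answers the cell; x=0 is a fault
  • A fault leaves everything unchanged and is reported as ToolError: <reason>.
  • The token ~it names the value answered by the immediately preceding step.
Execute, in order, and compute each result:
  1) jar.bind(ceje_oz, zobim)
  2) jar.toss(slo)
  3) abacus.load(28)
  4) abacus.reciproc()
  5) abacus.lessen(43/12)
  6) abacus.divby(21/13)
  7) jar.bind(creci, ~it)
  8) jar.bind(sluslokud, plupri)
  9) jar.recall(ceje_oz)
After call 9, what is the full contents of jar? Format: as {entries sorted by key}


Answer: {ceje_oz=zobim, creci=-1937/882, sluslokud=plupri}

Derivation:
-- jar.bind(ceje_oz, zobim) ~> nil
-- jar.toss(slo) ~> lustubi
-- abacus.load(28) ~> 28
-- abacus.reciproc() ~> 1/28
-- abacus.lessen(43/12) ~> -149/42
-- abacus.divby(21/13) ~> -1937/882
-- jar.bind(creci, ~it) ~> nil
-- jar.bind(sluslokud, plupri) ~> nil
-- jar.recall(ceje_oz) ~> zobim


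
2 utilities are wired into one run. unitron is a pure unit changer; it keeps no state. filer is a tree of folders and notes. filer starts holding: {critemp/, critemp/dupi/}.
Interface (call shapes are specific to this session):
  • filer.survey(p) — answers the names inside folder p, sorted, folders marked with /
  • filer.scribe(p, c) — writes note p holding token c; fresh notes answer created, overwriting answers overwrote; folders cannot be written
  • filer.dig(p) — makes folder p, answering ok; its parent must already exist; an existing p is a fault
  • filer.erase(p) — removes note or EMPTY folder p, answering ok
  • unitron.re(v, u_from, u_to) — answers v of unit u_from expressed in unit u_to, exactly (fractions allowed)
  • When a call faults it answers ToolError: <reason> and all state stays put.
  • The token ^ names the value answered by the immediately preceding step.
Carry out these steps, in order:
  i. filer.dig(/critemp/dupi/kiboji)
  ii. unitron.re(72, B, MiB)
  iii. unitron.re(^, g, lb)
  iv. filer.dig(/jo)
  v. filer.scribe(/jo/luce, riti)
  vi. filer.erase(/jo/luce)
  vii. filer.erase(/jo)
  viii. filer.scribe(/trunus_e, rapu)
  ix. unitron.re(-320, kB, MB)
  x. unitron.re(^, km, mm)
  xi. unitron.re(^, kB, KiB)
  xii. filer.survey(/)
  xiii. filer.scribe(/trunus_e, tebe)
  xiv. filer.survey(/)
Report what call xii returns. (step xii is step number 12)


I call filer.dig(p='/critemp/dupi/kiboji'), and observe ok.
I call unitron.re(v='72', u_from='B', u_to='MiB'), and observe 9/131072.
Then unitron.re(v='^', u_from='g', u_to='lb'), and get 28125/185791434752.
Now I run filer.dig(p='/jo'), → ok.
I try filer.scribe(p='/jo/luce', c='riti'), which returns created.
I call filer.erase(p='/jo/luce'), → ok.
I call filer.erase(p='/jo'), → ok.
I call filer.scribe(p='/trunus_e', c='rapu'), giving created.
I invoke unitron.re(v='-320', u_from='kB', u_to='MB'), yielding -8/25.
I invoke unitron.re(v='^', u_from='km', u_to='mm'): -320000.
Using unitron.re(v='^', u_from='kB', u_to='KiB'), which returns -312500.
Now I run filer.survey(p='/'), and get [critemp/, trunus_e].
I invoke filer.scribe(p='/trunus_e', c='tebe'), — result: overwrote.
Now I run filer.survey(p='/'), and get [critemp/, trunus_e].

Answer: [critemp/, trunus_e]


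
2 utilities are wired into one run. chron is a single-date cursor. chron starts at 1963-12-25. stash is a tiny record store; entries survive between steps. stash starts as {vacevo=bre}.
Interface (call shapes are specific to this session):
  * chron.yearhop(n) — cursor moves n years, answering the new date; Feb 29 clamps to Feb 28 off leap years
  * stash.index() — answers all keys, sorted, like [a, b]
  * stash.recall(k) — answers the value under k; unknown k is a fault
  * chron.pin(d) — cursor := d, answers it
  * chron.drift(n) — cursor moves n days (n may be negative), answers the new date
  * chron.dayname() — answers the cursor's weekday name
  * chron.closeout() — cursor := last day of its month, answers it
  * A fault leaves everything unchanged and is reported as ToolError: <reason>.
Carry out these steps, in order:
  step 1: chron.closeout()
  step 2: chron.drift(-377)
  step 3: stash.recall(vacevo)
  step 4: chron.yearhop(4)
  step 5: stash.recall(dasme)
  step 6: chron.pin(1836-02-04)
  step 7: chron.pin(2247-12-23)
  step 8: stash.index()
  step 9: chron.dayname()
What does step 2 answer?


Answer: 1962-12-19

Derivation:
Calling chron.closeout(), which returns 1963-12-31.
I try chron.drift(n→-377), and observe 1962-12-19.
Now I run stash.recall(k→vacevo), — result: bre.
Invoking chron.yearhop(n→4), and observe 1966-12-19.
I invoke stash.recall(k→dasme), giving ToolError: no such key dasme.
Now I run chron.pin(d→1836-02-04), and observe 1836-02-04.
I run chron.pin(d→2247-12-23), and see 2247-12-23.
Now I run stash.index, yielding [vacevo].
Then chron.dayname(), which returns Thursday.


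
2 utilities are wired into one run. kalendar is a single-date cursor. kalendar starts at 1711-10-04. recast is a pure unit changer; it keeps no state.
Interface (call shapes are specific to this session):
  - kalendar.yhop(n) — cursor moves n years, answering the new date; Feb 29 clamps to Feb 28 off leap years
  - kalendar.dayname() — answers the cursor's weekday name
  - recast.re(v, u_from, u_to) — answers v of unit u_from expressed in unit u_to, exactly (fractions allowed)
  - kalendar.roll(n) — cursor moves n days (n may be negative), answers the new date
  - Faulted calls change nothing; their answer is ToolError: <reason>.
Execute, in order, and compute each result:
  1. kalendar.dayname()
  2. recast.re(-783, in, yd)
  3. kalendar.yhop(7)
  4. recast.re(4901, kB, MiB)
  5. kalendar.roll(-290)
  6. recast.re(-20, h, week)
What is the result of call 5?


~$ kalendar.dayname
[out] Sunday
~$ recast.re v='-783' u_from='in' u_to='yd'
[out] -87/4
~$ kalendar.yhop n='7'
[out] 1718-10-04
~$ recast.re v='4901' u_from='kB' u_to='MiB'
[out] 612625/131072
~$ kalendar.roll n='-290'
[out] 1717-12-18
~$ recast.re v='-20' u_from='h' u_to='week'
[out] -5/42

Answer: 1717-12-18


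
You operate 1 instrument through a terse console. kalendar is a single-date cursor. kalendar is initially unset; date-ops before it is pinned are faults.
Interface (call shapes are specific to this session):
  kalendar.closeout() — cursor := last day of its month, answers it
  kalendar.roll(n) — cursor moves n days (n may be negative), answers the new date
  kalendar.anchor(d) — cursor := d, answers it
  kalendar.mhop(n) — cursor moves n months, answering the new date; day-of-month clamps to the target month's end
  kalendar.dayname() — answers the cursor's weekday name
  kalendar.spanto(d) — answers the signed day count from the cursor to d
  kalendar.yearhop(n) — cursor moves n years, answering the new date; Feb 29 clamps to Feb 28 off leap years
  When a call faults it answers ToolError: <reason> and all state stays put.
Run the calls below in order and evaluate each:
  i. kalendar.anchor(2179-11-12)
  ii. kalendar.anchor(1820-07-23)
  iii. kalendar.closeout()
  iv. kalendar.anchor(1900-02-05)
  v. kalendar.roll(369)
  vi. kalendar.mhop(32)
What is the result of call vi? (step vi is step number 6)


Answer: 1903-10-09

Derivation:
I call anchor on d='2179-11-12', — result: 2179-11-12.
I invoke anchor on d='1820-07-23', — result: 1820-07-23.
I use closeout(): 1820-07-31.
Using anchor on d='1900-02-05', and observe 1900-02-05.
Then roll on n='369', yielding 1901-02-09.
Next I call mhop on n='32', — result: 1903-10-09.


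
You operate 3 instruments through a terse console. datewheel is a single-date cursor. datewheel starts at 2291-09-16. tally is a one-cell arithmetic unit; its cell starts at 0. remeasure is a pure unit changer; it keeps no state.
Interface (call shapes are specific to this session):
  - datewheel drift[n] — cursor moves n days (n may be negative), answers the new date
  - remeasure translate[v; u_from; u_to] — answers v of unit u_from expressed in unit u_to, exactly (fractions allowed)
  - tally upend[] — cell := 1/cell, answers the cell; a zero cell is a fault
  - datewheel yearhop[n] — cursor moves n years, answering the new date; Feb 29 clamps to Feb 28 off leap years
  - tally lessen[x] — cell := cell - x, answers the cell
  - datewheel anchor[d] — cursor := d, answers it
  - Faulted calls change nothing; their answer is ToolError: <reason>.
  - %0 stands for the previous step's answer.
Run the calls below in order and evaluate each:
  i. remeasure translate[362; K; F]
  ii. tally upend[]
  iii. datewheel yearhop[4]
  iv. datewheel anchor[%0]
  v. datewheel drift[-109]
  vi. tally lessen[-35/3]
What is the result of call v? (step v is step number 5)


Using remeasure translate on v=362, u_from=K, u_to=F, giving 19193/100.
Now I run tally upend, which returns ToolError: reciprocal of zero.
I invoke datewheel yearhop on n=4: 2295-09-16.
Invoking datewheel anchor on d=%0, and see 2295-09-16.
I try datewheel drift on n=-109, yielding 2295-05-30.
Using tally lessen on x=-35/3, giving 35/3.

Answer: 2295-05-30


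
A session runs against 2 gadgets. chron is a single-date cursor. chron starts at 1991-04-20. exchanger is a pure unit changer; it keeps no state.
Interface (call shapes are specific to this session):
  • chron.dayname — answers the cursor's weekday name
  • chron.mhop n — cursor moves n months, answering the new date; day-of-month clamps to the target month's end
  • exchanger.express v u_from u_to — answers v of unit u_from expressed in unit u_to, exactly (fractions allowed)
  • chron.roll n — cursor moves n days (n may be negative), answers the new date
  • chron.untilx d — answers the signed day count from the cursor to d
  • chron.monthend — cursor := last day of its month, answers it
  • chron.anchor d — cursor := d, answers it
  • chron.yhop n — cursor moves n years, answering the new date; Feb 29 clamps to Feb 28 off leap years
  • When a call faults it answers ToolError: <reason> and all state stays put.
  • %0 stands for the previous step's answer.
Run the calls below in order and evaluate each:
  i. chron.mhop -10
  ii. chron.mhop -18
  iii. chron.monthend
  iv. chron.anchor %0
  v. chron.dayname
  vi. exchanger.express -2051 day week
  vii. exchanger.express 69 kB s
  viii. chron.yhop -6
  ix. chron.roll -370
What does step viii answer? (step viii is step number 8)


Answer: 1982-12-31

Derivation:
I invoke mhop using n: -10, — result: 1990-06-20.
Calling mhop using n: -18, which returns 1988-12-20.
Next I call monthend(), which returns 1988-12-31.
Calling anchor using d: %0, and see 1988-12-31.
I run dayname: Saturday.
Next I call express using v: -2051, u_from: day, u_to: week: -293.
Invoking express using v: 69, u_from: kB, u_to: s, which returns ToolError: incompatible units.
Calling yhop using n: -6, — result: 1982-12-31.
Then roll using n: -370, and observe 1981-12-26.


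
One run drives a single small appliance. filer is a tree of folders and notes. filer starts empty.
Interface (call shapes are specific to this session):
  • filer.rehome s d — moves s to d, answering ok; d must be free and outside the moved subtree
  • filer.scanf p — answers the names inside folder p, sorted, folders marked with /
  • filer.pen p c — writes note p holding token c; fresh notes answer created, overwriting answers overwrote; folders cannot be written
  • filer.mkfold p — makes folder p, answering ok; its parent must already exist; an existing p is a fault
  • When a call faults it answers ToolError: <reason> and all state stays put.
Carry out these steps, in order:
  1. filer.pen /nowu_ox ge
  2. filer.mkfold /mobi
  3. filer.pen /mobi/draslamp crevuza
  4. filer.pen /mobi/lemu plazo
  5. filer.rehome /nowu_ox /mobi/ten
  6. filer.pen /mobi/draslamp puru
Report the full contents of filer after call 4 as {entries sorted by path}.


// filer.pen(p=/nowu_ox, c=ge) ~> created
// filer.mkfold(p=/mobi) ~> ok
// filer.pen(p=/mobi/draslamp, c=crevuza) ~> created
// filer.pen(p=/mobi/lemu, c=plazo) ~> created
// filer.rehome(s=/nowu_ox, d=/mobi/ten) ~> ok
// filer.pen(p=/mobi/draslamp, c=puru) ~> overwrote

Answer: {mobi/, mobi/draslamp=crevuza, mobi/lemu=plazo, nowu_ox=ge}


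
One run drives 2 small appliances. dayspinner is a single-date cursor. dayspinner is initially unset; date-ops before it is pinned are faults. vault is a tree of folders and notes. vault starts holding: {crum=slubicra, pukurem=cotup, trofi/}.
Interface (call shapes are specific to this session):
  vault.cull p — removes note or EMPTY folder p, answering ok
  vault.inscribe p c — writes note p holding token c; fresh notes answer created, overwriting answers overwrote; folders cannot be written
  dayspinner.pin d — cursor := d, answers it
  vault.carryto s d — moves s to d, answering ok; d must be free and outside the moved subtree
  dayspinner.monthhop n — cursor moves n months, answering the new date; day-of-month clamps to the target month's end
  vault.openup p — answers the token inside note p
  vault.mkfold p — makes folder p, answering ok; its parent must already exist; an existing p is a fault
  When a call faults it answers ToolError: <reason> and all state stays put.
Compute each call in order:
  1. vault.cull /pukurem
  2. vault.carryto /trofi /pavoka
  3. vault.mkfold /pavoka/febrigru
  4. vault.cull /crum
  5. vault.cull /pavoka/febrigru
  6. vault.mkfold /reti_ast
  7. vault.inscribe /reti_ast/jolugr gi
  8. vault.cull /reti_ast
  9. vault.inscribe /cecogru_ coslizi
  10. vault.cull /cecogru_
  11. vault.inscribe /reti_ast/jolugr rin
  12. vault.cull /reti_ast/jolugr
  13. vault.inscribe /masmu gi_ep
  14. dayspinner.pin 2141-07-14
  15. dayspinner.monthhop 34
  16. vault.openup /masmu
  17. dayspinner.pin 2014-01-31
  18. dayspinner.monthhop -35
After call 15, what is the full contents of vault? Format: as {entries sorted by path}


Answer: {masmu=gi_ep, pavoka/, reti_ast/}

Derivation:
Do: cull[p: /pukurem]
See: ok
Do: carryto[s: /trofi; d: /pavoka]
See: ok
Do: mkfold[p: /pavoka/febrigru]
See: ok
Do: cull[p: /crum]
See: ok
Do: cull[p: /pavoka/febrigru]
See: ok
Do: mkfold[p: /reti_ast]
See: ok
Do: inscribe[p: /reti_ast/jolugr; c: gi]
See: created
Do: cull[p: /reti_ast]
See: ToolError: not empty
Do: inscribe[p: /cecogru_; c: coslizi]
See: created
Do: cull[p: /cecogru_]
See: ok
Do: inscribe[p: /reti_ast/jolugr; c: rin]
See: overwrote
Do: cull[p: /reti_ast/jolugr]
See: ok
Do: inscribe[p: /masmu; c: gi_ep]
See: created
Do: pin[d: 2141-07-14]
See: 2141-07-14
Do: monthhop[n: 34]
See: 2144-05-14
Do: openup[p: /masmu]
See: gi_ep
Do: pin[d: 2014-01-31]
See: 2014-01-31
Do: monthhop[n: -35]
See: 2011-02-28
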